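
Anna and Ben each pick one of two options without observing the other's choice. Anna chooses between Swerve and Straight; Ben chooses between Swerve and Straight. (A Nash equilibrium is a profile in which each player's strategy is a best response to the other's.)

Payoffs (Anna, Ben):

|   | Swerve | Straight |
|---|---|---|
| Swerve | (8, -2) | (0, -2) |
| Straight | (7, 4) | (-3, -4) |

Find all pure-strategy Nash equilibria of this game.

(Swerve, Swerve) and (Swerve, Straight)

(Swerve, Swerve): Anna gets 8 ≥ 7 from Straight, and Ben gets -2 ≥ -2 from Straight — Nash equilibrium.
(Swerve, Straight): Anna gets 0 ≥ -3 from Straight, and Ben gets -2 ≥ -2 from Swerve — Nash equilibrium.
(Straight, Swerve): Anna prefers Swerve (8 > 7) — not an equilibrium.
(Straight, Straight): Anna prefers Swerve (0 > -3); Ben prefers Swerve (4 > -4) — not an equilibrium.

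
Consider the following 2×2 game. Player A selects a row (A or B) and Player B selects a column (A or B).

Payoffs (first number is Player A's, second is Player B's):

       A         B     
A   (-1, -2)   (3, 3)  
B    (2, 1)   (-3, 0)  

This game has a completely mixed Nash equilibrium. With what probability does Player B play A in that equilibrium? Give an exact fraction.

2/3

Let q be the probability that Player B plays A. In a completely mixed equilibrium, Player A must be indifferent between A and B.
Player A's expected payoff from A is −q + 3(1−q); from B it is 2q − 3(1−q).
Setting these equal: −4q + 3 = 5q − 3, so q = 2/3.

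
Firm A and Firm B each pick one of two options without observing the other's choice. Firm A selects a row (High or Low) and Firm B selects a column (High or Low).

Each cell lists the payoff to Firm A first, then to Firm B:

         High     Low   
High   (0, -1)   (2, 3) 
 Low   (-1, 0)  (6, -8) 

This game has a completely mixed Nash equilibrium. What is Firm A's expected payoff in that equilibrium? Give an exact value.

2/5

First find y, the probability Firm B plays High, from Firm A's indifference between High and Low: 2(1−y) = −y + 6(1−y), giving y = 4/5.
Since Firm A is indifferent in equilibrium, Firm A's expected payoff equals the payoff from either row against (4/5, 1/5). Using High: 2(1/5) = 2/5.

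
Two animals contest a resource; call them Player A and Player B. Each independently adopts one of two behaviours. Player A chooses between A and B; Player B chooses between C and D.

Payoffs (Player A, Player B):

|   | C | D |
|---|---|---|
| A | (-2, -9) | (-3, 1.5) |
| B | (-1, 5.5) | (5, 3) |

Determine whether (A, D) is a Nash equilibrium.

No

At (A, D), Player A earns -3; switching to B would give 5, so Player A would deviate.
Player B earns 1.5; switching to C would give -9, so Player B has no profitable deviation.
Since at least one player can profitably deviate, this is not a Nash equilibrium.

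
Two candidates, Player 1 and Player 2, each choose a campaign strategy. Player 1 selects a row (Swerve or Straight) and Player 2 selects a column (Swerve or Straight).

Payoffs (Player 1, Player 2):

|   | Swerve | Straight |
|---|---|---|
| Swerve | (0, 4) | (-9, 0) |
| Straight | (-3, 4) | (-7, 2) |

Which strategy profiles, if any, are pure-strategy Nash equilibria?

(Swerve, Swerve)

(Swerve, Swerve): Player 1 gets 0 ≥ -3 from Straight, and Player 2 gets 4 ≥ 0 from Straight — Nash equilibrium.
(Swerve, Straight): Player 1 prefers Straight (-7 > -9); Player 2 prefers Swerve (4 > 0) — not an equilibrium.
(Straight, Swerve): Player 1 prefers Swerve (0 > -3) — not an equilibrium.
(Straight, Straight): Player 2 prefers Swerve (4 > 2) — not an equilibrium.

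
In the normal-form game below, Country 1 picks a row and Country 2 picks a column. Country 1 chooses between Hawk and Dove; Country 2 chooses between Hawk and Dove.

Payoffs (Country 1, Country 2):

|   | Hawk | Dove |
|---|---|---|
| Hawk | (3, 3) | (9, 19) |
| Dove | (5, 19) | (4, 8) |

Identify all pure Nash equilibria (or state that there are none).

(Hawk, Dove) and (Dove, Hawk)

(Hawk, Hawk): Country 1 prefers Dove (5 > 3); Country 2 prefers Dove (19 > 3) — not an equilibrium.
(Hawk, Dove): Country 1 gets 9 ≥ 4 from Dove, and Country 2 gets 19 ≥ 3 from Hawk — Nash equilibrium.
(Dove, Hawk): Country 1 gets 5 ≥ 3 from Hawk, and Country 2 gets 19 ≥ 8 from Dove — Nash equilibrium.
(Dove, Dove): Country 1 prefers Hawk (9 > 4); Country 2 prefers Hawk (19 > 8) — not an equilibrium.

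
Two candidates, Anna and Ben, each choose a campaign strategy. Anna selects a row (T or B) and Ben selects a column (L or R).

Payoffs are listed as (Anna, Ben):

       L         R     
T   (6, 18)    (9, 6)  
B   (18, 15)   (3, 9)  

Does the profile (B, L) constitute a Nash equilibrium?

At (B, L), Anna earns 18; switching to T would give 6, so Anna has no profitable deviation.
Ben earns 15; switching to R would give 9, so Ben has no profitable deviation.
Neither player can gain by a unilateral deviation, so this profile is a Nash equilibrium.

Yes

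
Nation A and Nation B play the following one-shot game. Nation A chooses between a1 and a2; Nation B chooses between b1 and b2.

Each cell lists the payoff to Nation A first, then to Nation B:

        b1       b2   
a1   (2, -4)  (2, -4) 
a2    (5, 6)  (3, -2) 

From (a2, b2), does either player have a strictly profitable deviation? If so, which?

Nation A at (a2, b2) earns 3; deviating to a1 yields 2 — not better.
Nation B earns -2; deviating to b1 yields 6 — a strict improvement.
Only Nation B has a strictly profitable deviation.

Nation B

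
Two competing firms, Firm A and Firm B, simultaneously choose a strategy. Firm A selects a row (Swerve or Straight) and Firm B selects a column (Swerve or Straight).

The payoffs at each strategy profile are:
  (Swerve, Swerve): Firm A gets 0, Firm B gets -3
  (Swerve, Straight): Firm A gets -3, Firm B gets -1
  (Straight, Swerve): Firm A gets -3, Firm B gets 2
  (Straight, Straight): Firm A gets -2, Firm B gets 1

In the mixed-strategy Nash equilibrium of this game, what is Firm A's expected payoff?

-9/4

First find y, the probability Firm B plays Swerve, from Firm A's indifference between Swerve and Straight: −3(1−y) = −3y − 2(1−y), giving y = 1/4.
Since Firm A is indifferent in equilibrium, Firm A's expected payoff equals the payoff from either row against (1/4, 3/4). Using Swerve: −3(3/4) = -9/4.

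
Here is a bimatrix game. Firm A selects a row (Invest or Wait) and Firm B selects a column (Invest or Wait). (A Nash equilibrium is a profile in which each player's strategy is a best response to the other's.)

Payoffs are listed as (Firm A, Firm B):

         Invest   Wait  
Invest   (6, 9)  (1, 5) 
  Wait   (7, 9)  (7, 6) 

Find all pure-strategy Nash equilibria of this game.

(Invest, Invest): Firm A prefers Wait (7 > 6) — not an equilibrium.
(Invest, Wait): Firm A prefers Wait (7 > 1); Firm B prefers Invest (9 > 5) — not an equilibrium.
(Wait, Invest): Firm A gets 7 ≥ 6 from Invest, and Firm B gets 9 ≥ 6 from Wait — Nash equilibrium.
(Wait, Wait): Firm B prefers Invest (9 > 6) — not an equilibrium.

(Wait, Invest)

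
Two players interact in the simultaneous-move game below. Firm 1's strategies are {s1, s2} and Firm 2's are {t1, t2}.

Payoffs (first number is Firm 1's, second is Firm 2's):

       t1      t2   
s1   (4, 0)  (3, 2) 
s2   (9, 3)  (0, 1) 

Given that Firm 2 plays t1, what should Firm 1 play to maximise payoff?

Against t1, Firm 1 earns 4 from s1 and 9 from s2.
So s2 is the best response.

s2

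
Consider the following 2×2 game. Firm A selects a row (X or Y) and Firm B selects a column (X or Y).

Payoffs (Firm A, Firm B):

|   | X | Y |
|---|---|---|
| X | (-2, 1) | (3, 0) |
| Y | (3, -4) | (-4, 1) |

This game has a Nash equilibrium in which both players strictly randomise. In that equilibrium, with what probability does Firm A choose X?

Let x be the probability that Firm A plays X. In a completely mixed equilibrium, Firm B must be indifferent between X and Y.
Firm B's expected payoff from X is x − 4(1−x); from Y it is (1−x).
Setting these equal: 5x − 4 = −x + 1, so x = 5/6.

5/6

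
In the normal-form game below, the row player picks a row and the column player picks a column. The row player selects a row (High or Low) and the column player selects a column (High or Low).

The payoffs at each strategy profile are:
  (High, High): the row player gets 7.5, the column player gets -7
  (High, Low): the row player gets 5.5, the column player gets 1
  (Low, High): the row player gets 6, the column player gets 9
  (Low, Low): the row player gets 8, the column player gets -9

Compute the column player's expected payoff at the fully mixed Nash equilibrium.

-27/13

First find p, the probability the row player plays High, from the column player's indifference between High and Low: −7p + 9(1−p) = p − 9(1−p), giving p = 9/13.
Since the column player is indifferent in equilibrium, the column player's expected payoff equals the payoff from either column against (9/13, 4/13). Using High: −7(9/13) + 9(4/13) = -27/13.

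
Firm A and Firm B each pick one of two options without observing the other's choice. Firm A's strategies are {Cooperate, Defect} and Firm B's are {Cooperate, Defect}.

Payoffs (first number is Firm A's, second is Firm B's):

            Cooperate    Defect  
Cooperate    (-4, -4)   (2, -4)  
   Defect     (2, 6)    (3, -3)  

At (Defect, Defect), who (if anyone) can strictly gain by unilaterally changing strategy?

Firm A at (Defect, Defect) earns 3; deviating to Cooperate yields 2 — not better.
Firm B earns -3; deviating to Cooperate yields 6 — a strict improvement.
Only Firm B has a strictly profitable deviation.

Firm B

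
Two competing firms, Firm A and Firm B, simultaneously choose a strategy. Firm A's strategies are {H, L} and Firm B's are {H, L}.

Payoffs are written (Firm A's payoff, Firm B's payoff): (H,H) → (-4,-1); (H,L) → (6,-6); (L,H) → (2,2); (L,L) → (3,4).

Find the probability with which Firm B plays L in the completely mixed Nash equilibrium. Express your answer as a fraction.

2/3

Let c be the probability that Firm B plays H. In a completely mixed equilibrium, Firm A must be indifferent between H and L.
Firm A's expected payoff from H is −4c + 6(1−c); from L it is 2c + 3(1−c).
Setting these equal: −10c + 6 = −c + 3, so c = 1/3.
Therefore Firm B plays L with probability 1 − 1/3 = 2/3.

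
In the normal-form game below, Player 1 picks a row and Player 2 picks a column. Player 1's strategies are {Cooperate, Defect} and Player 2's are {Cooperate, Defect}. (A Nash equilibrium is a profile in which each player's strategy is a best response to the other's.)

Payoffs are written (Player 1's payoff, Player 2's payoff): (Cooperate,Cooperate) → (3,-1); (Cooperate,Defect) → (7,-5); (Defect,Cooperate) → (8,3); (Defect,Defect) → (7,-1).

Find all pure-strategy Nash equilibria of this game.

(Cooperate, Cooperate): Player 1 prefers Defect (8 > 3) — not an equilibrium.
(Cooperate, Defect): Player 2 prefers Cooperate (-1 > -5) — not an equilibrium.
(Defect, Cooperate): Player 1 gets 8 ≥ 3 from Cooperate, and Player 2 gets 3 ≥ -1 from Defect — Nash equilibrium.
(Defect, Defect): Player 2 prefers Cooperate (3 > -1) — not an equilibrium.

(Defect, Cooperate)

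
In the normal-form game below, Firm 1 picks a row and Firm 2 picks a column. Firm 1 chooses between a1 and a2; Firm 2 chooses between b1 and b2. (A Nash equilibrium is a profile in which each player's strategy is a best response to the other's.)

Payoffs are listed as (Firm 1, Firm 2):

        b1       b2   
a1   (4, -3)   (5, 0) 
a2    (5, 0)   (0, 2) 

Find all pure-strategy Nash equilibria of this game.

(a1, b2)

(a1, b1): Firm 1 prefers a2 (5 > 4); Firm 2 prefers b2 (0 > -3) — not an equilibrium.
(a1, b2): Firm 1 gets 5 ≥ 0 from a2, and Firm 2 gets 0 ≥ -3 from b1 — Nash equilibrium.
(a2, b1): Firm 2 prefers b2 (2 > 0) — not an equilibrium.
(a2, b2): Firm 1 prefers a1 (5 > 0) — not an equilibrium.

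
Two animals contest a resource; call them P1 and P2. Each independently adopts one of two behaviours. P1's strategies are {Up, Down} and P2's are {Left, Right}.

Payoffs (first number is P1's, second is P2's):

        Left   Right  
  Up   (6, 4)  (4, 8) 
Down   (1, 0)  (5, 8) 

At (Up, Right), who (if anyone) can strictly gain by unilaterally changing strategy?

P1

P1 at (Up, Right) earns 4; deviating to Down yields 5 — a strict improvement.
P2 earns 8; deviating to Left yields 4 — not better.
Only P1 has a strictly profitable deviation.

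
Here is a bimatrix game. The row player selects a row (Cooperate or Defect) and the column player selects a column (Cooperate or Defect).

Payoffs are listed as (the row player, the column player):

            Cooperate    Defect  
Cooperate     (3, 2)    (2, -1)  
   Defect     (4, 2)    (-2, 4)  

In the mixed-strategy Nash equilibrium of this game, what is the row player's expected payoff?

First find y, the probability the column player plays Cooperate, from the row player's indifference between Cooperate and Defect: 3y + 2(1−y) = 4y − 2(1−y), giving y = 4/5.
Since the row player is indifferent in equilibrium, the row player's expected payoff equals the payoff from either row against (4/5, 1/5). Using Cooperate: 3(4/5) + 2(1/5) = 14/5.

14/5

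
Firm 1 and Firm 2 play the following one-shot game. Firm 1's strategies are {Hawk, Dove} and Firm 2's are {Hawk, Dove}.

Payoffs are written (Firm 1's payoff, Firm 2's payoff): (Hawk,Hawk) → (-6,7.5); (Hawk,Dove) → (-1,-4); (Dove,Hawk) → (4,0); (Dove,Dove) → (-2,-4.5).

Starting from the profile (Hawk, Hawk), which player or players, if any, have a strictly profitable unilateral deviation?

Firm 1

Firm 1 at (Hawk, Hawk) earns -6; deviating to Dove yields 4 — a strict improvement.
Firm 2 earns 7.5; deviating to Dove yields -4 — not better.
Only Firm 1 has a strictly profitable deviation.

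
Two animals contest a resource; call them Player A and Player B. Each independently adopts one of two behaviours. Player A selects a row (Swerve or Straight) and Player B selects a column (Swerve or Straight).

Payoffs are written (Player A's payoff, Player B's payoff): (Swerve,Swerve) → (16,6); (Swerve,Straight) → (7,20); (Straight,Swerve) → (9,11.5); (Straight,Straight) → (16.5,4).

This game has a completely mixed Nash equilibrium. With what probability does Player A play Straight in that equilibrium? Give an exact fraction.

Let r be the probability that Player A plays Swerve. In a completely mixed equilibrium, Player B must be indifferent between Swerve and Straight.
Player B's expected payoff from Swerve is 6r + 11.5(1−r); from Straight it is 20r + 4(1−r).
Setting these equal: −5.5r + 11.5 = 16r + 4, so r = 15/43.
Therefore Player A plays Straight with probability 1 − 15/43 = 28/43.

28/43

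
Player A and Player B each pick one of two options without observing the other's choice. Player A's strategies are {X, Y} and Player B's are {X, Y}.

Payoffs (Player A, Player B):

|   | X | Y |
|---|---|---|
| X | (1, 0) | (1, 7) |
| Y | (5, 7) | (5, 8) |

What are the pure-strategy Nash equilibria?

(X, X): Player A prefers Y (5 > 1); Player B prefers Y (7 > 0) — not an equilibrium.
(X, Y): Player A prefers Y (5 > 1) — not an equilibrium.
(Y, X): Player B prefers Y (8 > 7) — not an equilibrium.
(Y, Y): Player A gets 5 ≥ 1 from X, and Player B gets 8 ≥ 7 from X — Nash equilibrium.

(Y, Y)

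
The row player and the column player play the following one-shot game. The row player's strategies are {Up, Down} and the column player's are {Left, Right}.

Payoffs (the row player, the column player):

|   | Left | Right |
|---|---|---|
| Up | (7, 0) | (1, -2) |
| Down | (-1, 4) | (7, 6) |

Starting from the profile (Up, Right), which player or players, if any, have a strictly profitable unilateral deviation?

The row player at (Up, Right) earns 1; deviating to Down yields 7 — a strict improvement.
The column player earns -2; deviating to Left yields 0 — a strict improvement.
Both the row player and the column player have strictly profitable deviations.

Both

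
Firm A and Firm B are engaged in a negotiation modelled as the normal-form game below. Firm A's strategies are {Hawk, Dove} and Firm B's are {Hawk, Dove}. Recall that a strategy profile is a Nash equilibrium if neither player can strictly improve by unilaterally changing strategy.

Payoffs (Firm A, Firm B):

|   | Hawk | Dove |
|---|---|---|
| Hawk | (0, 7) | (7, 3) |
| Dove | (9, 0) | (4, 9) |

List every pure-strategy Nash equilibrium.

none

(Hawk, Hawk): Firm A prefers Dove (9 > 0) — not an equilibrium.
(Hawk, Dove): Firm B prefers Hawk (7 > 3) — not an equilibrium.
(Dove, Hawk): Firm B prefers Dove (9 > 0) — not an equilibrium.
(Dove, Dove): Firm A prefers Hawk (7 > 4) — not an equilibrium.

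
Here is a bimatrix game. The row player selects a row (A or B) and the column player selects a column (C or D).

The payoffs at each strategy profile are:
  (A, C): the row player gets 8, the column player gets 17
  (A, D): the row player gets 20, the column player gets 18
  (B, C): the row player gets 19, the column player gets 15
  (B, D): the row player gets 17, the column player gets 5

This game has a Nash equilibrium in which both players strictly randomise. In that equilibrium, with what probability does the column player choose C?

3/14

Let y be the probability that the column player plays C. In a completely mixed equilibrium, the row player must be indifferent between A and B.
The row player's expected payoff from A is 8y + 20(1−y); from B it is 19y + 17(1−y).
Setting these equal: −12y + 20 = 2y + 17, so y = 3/14.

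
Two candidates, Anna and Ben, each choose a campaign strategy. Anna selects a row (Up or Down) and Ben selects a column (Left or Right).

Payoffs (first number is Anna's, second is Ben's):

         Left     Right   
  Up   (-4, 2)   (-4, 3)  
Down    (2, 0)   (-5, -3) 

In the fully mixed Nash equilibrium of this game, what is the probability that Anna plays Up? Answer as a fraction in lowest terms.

3/4

Let r be the probability that Anna plays Up. In a completely mixed equilibrium, Ben must be indifferent between Left and Right.
Ben's expected payoff from Left is 2r; from Right it is 3r − 3(1−r).
Setting these equal: 2r = 6r − 3, so r = 3/4.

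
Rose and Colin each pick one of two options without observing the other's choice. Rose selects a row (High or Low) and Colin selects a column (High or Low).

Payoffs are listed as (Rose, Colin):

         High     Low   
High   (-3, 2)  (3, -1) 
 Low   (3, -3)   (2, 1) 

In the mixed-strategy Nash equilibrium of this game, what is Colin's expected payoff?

-1/7

First find p, the probability Rose plays High, from Colin's indifference between High and Low: 2p − 3(1−p) = −p + (1−p), giving p = 4/7.
Since Colin is indifferent in equilibrium, Colin's expected payoff equals the payoff from either column against (4/7, 3/7). Using High: 2(4/7) − 3(3/7) = -1/7.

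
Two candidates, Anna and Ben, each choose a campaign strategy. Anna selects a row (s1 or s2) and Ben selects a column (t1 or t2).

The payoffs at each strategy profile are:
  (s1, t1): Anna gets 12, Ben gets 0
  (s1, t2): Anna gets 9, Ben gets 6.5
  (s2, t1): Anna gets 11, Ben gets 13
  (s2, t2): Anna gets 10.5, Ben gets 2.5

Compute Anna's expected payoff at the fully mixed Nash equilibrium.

54/5

First find q, the probability Ben plays t1, from Anna's indifference between s1 and s2: 12q + 9(1−q) = 11q + 10.5(1−q), giving q = 3/5.
Since Anna is indifferent in equilibrium, Anna's expected payoff equals the payoff from either row against (3/5, 2/5). Using s1: 12(3/5) + 9(2/5) = 54/5.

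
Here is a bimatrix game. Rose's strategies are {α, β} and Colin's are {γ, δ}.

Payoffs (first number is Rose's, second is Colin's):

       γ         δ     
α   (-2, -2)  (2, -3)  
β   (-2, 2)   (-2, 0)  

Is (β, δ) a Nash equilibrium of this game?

No

At (β, δ), Rose earns -2; switching to α would give 2, so Rose would deviate.
Colin earns 0; switching to γ would give 2, so Colin would deviate.
Since at least one player can profitably deviate, this is not a Nash equilibrium.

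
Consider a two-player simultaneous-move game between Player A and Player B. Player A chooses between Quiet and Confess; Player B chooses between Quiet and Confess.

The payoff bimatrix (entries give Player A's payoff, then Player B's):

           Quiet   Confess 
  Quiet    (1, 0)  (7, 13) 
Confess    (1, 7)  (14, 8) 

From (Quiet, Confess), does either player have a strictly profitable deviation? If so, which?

Player A at (Quiet, Confess) earns 7; deviating to Confess yields 14 — a strict improvement.
Player B earns 13; deviating to Quiet yields 0 — not better.
Only Player A has a strictly profitable deviation.

Player A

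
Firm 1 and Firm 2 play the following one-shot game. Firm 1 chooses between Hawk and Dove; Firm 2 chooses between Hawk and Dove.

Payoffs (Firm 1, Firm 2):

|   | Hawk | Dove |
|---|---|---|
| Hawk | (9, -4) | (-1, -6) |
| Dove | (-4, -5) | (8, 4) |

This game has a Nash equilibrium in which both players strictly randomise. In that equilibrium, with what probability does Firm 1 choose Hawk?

9/11

Let p be the probability that Firm 1 plays Hawk. In a completely mixed equilibrium, Firm 2 must be indifferent between Hawk and Dove.
Firm 2's expected payoff from Hawk is −4p − 5(1−p); from Dove it is −6p + 4(1−p).
Setting these equal: p − 5 = −10p + 4, so p = 9/11.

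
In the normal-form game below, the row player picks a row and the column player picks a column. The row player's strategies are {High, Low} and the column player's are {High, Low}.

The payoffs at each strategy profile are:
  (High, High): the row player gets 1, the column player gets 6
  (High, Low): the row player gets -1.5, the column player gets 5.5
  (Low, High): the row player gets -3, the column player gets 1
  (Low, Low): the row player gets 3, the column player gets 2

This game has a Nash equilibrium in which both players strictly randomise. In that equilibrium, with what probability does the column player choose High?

9/17

Let y be the probability that the column player plays High. In a completely mixed equilibrium, the row player must be indifferent between High and Low.
The row player's expected payoff from High is y − 1.5(1−y); from Low it is −3y + 3(1−y).
Setting these equal: 2.5y − 1.5 = −6y + 3, so y = 9/17.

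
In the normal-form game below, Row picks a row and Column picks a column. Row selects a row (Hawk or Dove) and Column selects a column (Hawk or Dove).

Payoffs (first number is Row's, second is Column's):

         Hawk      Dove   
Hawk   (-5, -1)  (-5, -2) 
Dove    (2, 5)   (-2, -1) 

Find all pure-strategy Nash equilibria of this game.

(Hawk, Hawk): Row prefers Dove (2 > -5) — not an equilibrium.
(Hawk, Dove): Row prefers Dove (-2 > -5); Column prefers Hawk (-1 > -2) — not an equilibrium.
(Dove, Hawk): Row gets 2 ≥ -5 from Hawk, and Column gets 5 ≥ -1 from Dove — Nash equilibrium.
(Dove, Dove): Column prefers Hawk (5 > -1) — not an equilibrium.

(Dove, Hawk)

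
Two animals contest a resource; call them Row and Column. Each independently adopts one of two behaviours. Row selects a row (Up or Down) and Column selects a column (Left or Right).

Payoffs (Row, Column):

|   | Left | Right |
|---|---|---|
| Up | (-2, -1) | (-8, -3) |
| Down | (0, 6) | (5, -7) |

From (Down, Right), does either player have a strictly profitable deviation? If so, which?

Row at (Down, Right) earns 5; deviating to Up yields -8 — not better.
Column earns -7; deviating to Left yields 6 — a strict improvement.
Only Column has a strictly profitable deviation.

Column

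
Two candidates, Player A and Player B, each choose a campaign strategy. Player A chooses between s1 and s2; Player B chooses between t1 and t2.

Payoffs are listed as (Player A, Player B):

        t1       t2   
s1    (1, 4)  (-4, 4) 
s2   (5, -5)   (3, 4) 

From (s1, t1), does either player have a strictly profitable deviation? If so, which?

Player A

Player A at (s1, t1) earns 1; deviating to s2 yields 5 — a strict improvement.
Player B earns 4; deviating to t2 yields 4 — not better.
Only Player A has a strictly profitable deviation.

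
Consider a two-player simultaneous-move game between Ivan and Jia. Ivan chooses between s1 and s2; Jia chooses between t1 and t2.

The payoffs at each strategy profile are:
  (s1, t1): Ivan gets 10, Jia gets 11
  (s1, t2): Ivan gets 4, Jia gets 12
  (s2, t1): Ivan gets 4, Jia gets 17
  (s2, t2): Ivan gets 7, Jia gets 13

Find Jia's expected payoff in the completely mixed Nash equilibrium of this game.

First find p, the probability Ivan plays s1, from Jia's indifference between t1 and t2: 11p + 17(1−p) = 12p + 13(1−p), giving p = 4/5.
Since Jia is indifferent in equilibrium, Jia's expected payoff equals the payoff from either column against (4/5, 1/5). Using t1: 11(4/5) + 17(1/5) = 61/5.

61/5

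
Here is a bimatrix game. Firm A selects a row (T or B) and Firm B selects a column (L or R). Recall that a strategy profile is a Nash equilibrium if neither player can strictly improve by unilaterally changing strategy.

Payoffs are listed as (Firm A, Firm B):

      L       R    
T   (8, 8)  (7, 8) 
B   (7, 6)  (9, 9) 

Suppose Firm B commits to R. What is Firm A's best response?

Against R, Firm A earns 7 from T and 9 from B.
So B is the best response.

B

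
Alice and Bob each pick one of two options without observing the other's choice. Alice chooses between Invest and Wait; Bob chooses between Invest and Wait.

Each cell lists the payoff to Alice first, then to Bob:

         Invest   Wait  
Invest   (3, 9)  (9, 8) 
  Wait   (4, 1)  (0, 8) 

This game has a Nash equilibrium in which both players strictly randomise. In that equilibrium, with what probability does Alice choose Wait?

Let r be the probability that Alice plays Invest. In a completely mixed equilibrium, Bob must be indifferent between Invest and Wait.
Bob's expected payoff from Invest is 9r + (1−r); from Wait it is 8r + 8(1−r).
Setting these equal: 8r + 1 = 8, so r = 7/8.
Therefore Alice plays Wait with probability 1 − 7/8 = 1/8.

1/8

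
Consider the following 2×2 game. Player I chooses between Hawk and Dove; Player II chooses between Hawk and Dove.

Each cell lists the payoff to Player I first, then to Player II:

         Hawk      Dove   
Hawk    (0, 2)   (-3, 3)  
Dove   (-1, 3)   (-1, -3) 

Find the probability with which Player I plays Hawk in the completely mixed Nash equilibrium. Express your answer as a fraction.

Let p be the probability that Player I plays Hawk. In a completely mixed equilibrium, Player II must be indifferent between Hawk and Dove.
Player II's expected payoff from Hawk is 2p + 3(1−p); from Dove it is 3p − 3(1−p).
Setting these equal: −p + 3 = 6p − 3, so p = 6/7.

6/7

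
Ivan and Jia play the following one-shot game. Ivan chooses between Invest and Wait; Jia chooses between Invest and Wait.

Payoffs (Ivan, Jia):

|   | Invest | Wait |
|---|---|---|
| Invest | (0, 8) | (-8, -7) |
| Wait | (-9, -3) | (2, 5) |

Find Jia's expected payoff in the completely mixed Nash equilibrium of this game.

19/23

First find x, the probability Ivan plays Invest, from Jia's indifference between Invest and Wait: 8x − 3(1−x) = −7x + 5(1−x), giving x = 8/23.
Since Jia is indifferent in equilibrium, Jia's expected payoff equals the payoff from either column against (8/23, 15/23). Using Invest: 8(8/23) − 3(15/23) = 19/23.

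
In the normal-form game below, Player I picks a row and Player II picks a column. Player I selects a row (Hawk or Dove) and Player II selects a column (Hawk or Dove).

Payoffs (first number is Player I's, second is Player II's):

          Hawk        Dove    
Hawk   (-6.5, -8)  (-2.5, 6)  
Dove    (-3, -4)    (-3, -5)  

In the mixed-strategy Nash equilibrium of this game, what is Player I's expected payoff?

First find q, the probability Player II plays Hawk, from Player I's indifference between Hawk and Dove: −6.5q − 2.5(1−q) = −3q − 3(1−q), giving q = 1/8.
Since Player I is indifferent in equilibrium, Player I's expected payoff equals the payoff from either row against (1/8, 7/8). Using Hawk: −6.5(1/8) − 2.5(7/8) = -3.

-3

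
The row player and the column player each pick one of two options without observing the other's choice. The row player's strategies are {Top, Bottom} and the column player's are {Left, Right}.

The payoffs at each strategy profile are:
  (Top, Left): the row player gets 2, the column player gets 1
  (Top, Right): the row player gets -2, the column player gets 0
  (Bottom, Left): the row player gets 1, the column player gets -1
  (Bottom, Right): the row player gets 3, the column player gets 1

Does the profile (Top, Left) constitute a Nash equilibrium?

At (Top, Left), the row player earns 2; switching to Bottom would give 1, so the row player has no profitable deviation.
The column player earns 1; switching to Right would give 0, so the column player has no profitable deviation.
Neither player can gain by a unilateral deviation, so this profile is a Nash equilibrium.

Yes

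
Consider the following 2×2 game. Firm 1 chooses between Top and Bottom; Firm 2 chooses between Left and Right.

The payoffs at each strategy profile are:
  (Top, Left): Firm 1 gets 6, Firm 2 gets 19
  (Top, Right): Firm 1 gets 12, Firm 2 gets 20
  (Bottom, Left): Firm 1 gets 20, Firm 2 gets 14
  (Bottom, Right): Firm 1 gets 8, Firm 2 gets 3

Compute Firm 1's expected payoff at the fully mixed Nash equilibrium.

32/3

First find y, the probability Firm 2 plays Left, from Firm 1's indifference between Top and Bottom: 6y + 12(1−y) = 20y + 8(1−y), giving y = 2/9.
Since Firm 1 is indifferent in equilibrium, Firm 1's expected payoff equals the payoff from either row against (2/9, 7/9). Using Top: 6(2/9) + 12(7/9) = 32/3.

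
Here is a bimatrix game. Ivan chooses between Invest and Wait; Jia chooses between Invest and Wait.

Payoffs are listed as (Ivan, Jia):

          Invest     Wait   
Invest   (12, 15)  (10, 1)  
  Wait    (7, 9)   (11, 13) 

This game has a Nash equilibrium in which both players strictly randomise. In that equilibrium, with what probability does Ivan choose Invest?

2/9

Let p be the probability that Ivan plays Invest. In a completely mixed equilibrium, Jia must be indifferent between Invest and Wait.
Jia's expected payoff from Invest is 15p + 9(1−p); from Wait it is p + 13(1−p).
Setting these equal: 6p + 9 = −12p + 13, so p = 2/9.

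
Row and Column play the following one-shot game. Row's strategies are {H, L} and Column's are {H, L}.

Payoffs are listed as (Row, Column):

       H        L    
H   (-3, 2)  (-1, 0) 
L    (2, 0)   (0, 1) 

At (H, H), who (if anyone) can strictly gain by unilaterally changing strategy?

Row at (H, H) earns -3; deviating to L yields 2 — a strict improvement.
Column earns 2; deviating to L yields 0 — not better.
Only Row has a strictly profitable deviation.

Row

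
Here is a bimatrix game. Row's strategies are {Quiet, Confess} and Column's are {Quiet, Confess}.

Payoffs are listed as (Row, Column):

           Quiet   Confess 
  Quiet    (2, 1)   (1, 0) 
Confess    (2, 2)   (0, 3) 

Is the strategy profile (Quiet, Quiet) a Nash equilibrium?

At (Quiet, Quiet), Row earns 2; switching to Confess would give 2, so Row has no profitable deviation.
Column earns 1; switching to Confess would give 0, so Column has no profitable deviation.
Neither player can gain by a unilateral deviation, so this profile is a Nash equilibrium.

Yes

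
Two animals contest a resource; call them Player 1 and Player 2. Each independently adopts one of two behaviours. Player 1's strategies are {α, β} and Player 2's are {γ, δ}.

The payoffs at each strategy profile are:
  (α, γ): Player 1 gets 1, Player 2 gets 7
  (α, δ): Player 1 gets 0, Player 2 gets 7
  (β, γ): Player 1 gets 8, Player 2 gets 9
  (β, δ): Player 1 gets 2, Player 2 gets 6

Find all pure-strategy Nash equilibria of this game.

(β, γ)

(α, γ): Player 1 prefers β (8 > 1) — not an equilibrium.
(α, δ): Player 1 prefers β (2 > 0) — not an equilibrium.
(β, γ): Player 1 gets 8 ≥ 1 from α, and Player 2 gets 9 ≥ 6 from δ — Nash equilibrium.
(β, δ): Player 2 prefers γ (9 > 6) — not an equilibrium.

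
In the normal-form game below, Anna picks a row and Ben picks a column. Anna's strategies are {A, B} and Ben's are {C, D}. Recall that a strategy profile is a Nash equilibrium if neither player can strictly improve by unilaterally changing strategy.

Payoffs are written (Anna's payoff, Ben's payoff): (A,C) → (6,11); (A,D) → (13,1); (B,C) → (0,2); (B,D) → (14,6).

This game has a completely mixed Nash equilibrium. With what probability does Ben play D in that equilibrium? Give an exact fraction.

Let y be the probability that Ben plays C. In a completely mixed equilibrium, Anna must be indifferent between A and B.
Anna's expected payoff from A is 6y + 13(1−y); from B it is 14(1−y).
Setting these equal: −7y + 13 = −14y + 14, so y = 1/7.
Therefore Ben plays D with probability 1 − 1/7 = 6/7.

6/7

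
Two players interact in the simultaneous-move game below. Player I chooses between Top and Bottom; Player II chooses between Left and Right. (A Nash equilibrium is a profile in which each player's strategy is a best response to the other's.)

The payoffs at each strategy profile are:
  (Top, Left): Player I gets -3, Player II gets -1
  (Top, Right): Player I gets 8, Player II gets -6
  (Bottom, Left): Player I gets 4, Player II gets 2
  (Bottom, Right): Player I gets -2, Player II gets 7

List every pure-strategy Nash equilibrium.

none

(Top, Left): Player I prefers Bottom (4 > -3) — not an equilibrium.
(Top, Right): Player II prefers Left (-1 > -6) — not an equilibrium.
(Bottom, Left): Player II prefers Right (7 > 2) — not an equilibrium.
(Bottom, Right): Player I prefers Top (8 > -2) — not an equilibrium.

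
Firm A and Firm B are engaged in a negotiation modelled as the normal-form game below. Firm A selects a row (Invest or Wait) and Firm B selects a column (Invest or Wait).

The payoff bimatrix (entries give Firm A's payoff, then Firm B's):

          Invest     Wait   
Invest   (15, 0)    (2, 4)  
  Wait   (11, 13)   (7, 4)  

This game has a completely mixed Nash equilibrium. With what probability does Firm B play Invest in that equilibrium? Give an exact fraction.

5/9

Let c be the probability that Firm B plays Invest. In a completely mixed equilibrium, Firm A must be indifferent between Invest and Wait.
Firm A's expected payoff from Invest is 15c + 2(1−c); from Wait it is 11c + 7(1−c).
Setting these equal: 13c + 2 = 4c + 7, so c = 5/9.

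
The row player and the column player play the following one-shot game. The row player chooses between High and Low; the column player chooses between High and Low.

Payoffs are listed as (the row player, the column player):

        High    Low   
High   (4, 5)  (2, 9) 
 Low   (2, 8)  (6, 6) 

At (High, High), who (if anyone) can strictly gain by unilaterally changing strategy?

The row player at (High, High) earns 4; deviating to Low yields 2 — not better.
The column player earns 5; deviating to Low yields 9 — a strict improvement.
Only the column player has a strictly profitable deviation.

The column player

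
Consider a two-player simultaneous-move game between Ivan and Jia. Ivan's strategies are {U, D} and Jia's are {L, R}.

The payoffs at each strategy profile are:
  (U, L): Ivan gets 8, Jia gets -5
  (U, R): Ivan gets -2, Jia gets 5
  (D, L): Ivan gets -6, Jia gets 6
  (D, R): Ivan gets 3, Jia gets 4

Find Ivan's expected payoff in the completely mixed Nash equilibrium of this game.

12/19

First find q, the probability Jia plays L, from Ivan's indifference between U and D: 8q − 2(1−q) = −6q + 3(1−q), giving q = 5/19.
Since Ivan is indifferent in equilibrium, Ivan's expected payoff equals the payoff from either row against (5/19, 14/19). Using U: 8(5/19) − 2(14/19) = 12/19.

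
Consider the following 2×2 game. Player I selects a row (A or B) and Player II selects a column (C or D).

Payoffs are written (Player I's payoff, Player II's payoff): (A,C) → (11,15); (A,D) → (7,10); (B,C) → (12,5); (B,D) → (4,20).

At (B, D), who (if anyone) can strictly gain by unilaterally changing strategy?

Player I at (B, D) earns 4; deviating to A yields 7 — a strict improvement.
Player II earns 20; deviating to C yields 5 — not better.
Only Player I has a strictly profitable deviation.

Player I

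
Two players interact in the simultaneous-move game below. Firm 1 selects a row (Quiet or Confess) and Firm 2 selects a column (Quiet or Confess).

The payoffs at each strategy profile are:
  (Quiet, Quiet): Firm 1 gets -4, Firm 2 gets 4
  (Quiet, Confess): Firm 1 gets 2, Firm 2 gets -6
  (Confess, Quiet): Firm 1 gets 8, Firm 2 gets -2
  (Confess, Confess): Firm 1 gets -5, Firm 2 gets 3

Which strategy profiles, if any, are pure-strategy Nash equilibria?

none

(Quiet, Quiet): Firm 1 prefers Confess (8 > -4) — not an equilibrium.
(Quiet, Confess): Firm 2 prefers Quiet (4 > -6) — not an equilibrium.
(Confess, Quiet): Firm 2 prefers Confess (3 > -2) — not an equilibrium.
(Confess, Confess): Firm 1 prefers Quiet (2 > -5) — not an equilibrium.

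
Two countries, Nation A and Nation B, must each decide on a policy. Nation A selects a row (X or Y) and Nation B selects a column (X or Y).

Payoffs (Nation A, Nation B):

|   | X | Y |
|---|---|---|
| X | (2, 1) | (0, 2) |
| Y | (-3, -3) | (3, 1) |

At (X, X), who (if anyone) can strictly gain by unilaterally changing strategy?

Nation A at (X, X) earns 2; deviating to Y yields -3 — not better.
Nation B earns 1; deviating to Y yields 2 — a strict improvement.
Only Nation B has a strictly profitable deviation.

Nation B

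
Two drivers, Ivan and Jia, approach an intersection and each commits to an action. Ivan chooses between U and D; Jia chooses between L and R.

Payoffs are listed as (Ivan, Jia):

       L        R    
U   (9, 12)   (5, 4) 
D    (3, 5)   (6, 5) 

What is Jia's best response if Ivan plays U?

Against U, Jia earns 12 from L and 4 from R.
So L is the best response.

L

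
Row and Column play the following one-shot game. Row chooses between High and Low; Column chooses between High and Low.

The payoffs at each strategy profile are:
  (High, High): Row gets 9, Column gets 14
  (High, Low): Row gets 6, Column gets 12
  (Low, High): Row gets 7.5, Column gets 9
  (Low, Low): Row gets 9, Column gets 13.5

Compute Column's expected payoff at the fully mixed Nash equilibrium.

First find x, the probability Row plays High, from Column's indifference between High and Low: 14x + 9(1−x) = 12x + 13.5(1−x), giving x = 9/13.
Since Column is indifferent in equilibrium, Column's expected payoff equals the payoff from either column against (9/13, 4/13). Using High: 14(9/13) + 9(4/13) = 162/13.

162/13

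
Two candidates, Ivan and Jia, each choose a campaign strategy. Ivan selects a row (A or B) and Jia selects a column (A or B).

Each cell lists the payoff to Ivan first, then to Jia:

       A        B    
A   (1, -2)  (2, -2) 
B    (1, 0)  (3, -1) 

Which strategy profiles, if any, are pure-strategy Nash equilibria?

(A, A) and (B, A)

(A, A): Ivan gets 1 ≥ 1 from B, and Jia gets -2 ≥ -2 from B — Nash equilibrium.
(A, B): Ivan prefers B (3 > 2) — not an equilibrium.
(B, A): Ivan gets 1 ≥ 1 from A, and Jia gets 0 ≥ -1 from B — Nash equilibrium.
(B, B): Jia prefers A (0 > -1) — not an equilibrium.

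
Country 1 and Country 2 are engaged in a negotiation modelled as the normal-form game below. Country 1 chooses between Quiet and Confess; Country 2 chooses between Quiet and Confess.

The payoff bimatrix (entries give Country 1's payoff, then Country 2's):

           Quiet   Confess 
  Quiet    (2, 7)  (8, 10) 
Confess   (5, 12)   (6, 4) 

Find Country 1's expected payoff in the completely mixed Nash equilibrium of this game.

28/5

First find q, the probability Country 2 plays Quiet, from Country 1's indifference between Quiet and Confess: 2q + 8(1−q) = 5q + 6(1−q), giving q = 2/5.
Since Country 1 is indifferent in equilibrium, Country 1's expected payoff equals the payoff from either row against (2/5, 3/5). Using Quiet: 2(2/5) + 8(3/5) = 28/5.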